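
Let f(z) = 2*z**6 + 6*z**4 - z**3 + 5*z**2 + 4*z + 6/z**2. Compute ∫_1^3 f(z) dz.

100622/105

By the power rule, an antiderivative is F(z) = 2*z**7/7 + 6*z**5/5 - z**4/4 + 5*z**3/3 + 2*z**2 - 6/z.
Then F(3) - F(1) = (134009/140) - (-461/420) = 100622/105.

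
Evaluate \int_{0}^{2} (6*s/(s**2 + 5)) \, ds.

Let u = s**2 + 5, so du = 2*s ds. When s = 0, u = 5; when s = 2, u = 9.
The integral becomes 3·∫ 1/u du from 5 to 9, with antiderivative 3*log(u).
Back in s: F(s) = 3*log(s**2 + 5).
Then F(2) - F(0) = (6*log(3)) - (3*log(5)) = -3*log(5) + 6*log(3).

-3*log(5) + 6*log(3)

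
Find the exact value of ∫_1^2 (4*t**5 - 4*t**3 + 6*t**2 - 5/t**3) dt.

313/8

By the power rule, an antiderivative is F(t) = 2*t**6/3 - t**4 + 2*t**3 + 5/(2*t**2).
Then F(2) - F(1) = (1039/24) - (25/6) = 313/8.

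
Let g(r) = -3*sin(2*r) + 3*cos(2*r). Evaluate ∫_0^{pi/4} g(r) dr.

0

An antiderivative is F(r) = 3*sin(2*r)/2 + 3*cos(2*r)/2.
Then F(pi/4) - F(0) = (3/2) - (3/2) = 0.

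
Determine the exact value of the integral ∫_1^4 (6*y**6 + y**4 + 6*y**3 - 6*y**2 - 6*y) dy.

By the power rule, an antiderivative is F(y) = 6*y**7/7 + y**5/5 + 3*y**4/2 - 2*y**3 - 3*y**2.
Then F(4) - F(1) = (505968/35) - (-171/70) = 1012107/70.

1012107/70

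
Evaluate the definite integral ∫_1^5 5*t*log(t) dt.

-30 + 125*log(5)/2

Integrate by parts once (u = ln t, dv = 5*t dt).
An antiderivative is F(t) = 5*t**2*(2*log(t) - 1)/4.
Then F(5) - F(1) = (-125/4 + 125*log(5)/2) - (-5/4) = -30 + 125*log(5)/2.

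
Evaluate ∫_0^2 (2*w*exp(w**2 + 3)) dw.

-exp(3) + exp(7)

Let u = w**2 + 3, so du = 2*w dw. When w = 0, u = 3; when w = 2, u = 7.
The integral becomes ∫ exp(u) du from 3 to 7, with antiderivative exp(u).
Back in w: F(w) = exp(w**2 + 3).
Then F(2) - F(0) = (exp(7)) - (exp(3)) = -exp(3) + exp(7).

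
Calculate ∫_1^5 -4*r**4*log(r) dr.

12496/25 - 2500*log(5)

Integrate by parts once (u = ln r, dv = -4*r**4 dr).
An antiderivative is F(r) = -4*r**5*(5*log(r) - 1)/25.
Then F(5) - F(1) = (500 - 2500*log(5)) - (4/25) = 12496/25 - 2500*log(5).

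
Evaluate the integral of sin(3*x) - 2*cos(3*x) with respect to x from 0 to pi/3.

An antiderivative is F(x) = -2*sin(3*x)/3 - cos(3*x)/3.
Then F(pi/3) - F(0) = (1/3) - (-1/3) = 2/3.

2/3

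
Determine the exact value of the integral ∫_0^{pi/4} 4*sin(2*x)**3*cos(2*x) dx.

1/2

Let u = sin(2*x), so du = 2*cos(2*x) dx. When x = 0, u = 0; when x = pi/4, u = 1.
The integral becomes 2·∫ u**3 du from 0 to 1, with antiderivative u**4/2.
Back in x: F(x) = sin(2*x)**4/2.
Then F(pi/4) - F(0) = (1/2) - (0) = 1/2.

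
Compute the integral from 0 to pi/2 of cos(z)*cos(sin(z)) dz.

Let u = sin(z), so du = cos(z) dz. When z = 0, u = 0; when z = pi/2, u = 1.
The integral becomes ∫ cos(u) du from 0 to 1, with antiderivative sin(u).
Back in z: F(z) = sin(sin(z)).
Then F(pi/2) - F(0) = (sin(1)) - (0) = sin(1).

sin(1)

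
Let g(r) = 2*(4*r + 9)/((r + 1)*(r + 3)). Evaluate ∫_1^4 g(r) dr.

Factor the denominator: r**2 + 4*r + 3 = (r + 3)(r + 1).
Partial fractions: 2*(4*r + 9)/((r + 1)*(r + 3)) = 3/(r + 3) + 5/(r + 1).
An antiderivative is F(r) = 5*log(r + 1) + 3*log(r + 3).
Then F(4) - F(1) = (3*log(7) + 5*log(5)) - (11*log(2)) = -11*log(2) + 3*log(7) + 5*log(5).

-11*log(2) + 3*log(7) + 5*log(5)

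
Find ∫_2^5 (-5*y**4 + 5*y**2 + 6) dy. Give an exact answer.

By the power rule, an antiderivative is F(y) = -y**5 + 5*y**3/3 + 6*y.
Then F(5) - F(2) = (-8660/3) - (-20/3) = -2880.

-2880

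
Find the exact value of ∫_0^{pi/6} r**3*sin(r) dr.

-3 - sqrt(3)*pi**3/432 + pi**2/24 + sqrt(3)*pi/2

Integrate by parts 3 times (u = r^3, dv = sin(r) dr).
An antiderivative is F(r) = -r**3*cos(r) + 3*r**2*sin(r) + 6*r*cos(r) - 6*sin(r).
Then F(pi/6) - F(0) = (-3 - sqrt(3)*pi**3/432 + pi**2/24 + sqrt(3)*pi/2) - (0) = -3 - sqrt(3)*pi**3/432 + pi**2/24 + sqrt(3)*pi/2.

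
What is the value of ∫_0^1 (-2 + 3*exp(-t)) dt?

An antiderivative is F(t) = -2*t - 3*exp(-t).
Then F(1) - F(0) = (-2 - 3*exp(-1)) - (-3) = 1 - 3*exp(-1).

1 - 3*exp(-1)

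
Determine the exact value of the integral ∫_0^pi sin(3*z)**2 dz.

pi/2

Use the identity sin^2(3*z) = (1 - cos(6*z))/2.
An antiderivative is F(z) = z/2 - sin(6*z)/12.
Then F(pi) - F(0) = (pi/2) - (0) = pi/2.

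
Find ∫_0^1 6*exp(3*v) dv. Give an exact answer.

Let u = 3*v, so du = 3 dv. When v = 0, u = 0; when v = 1, u = 3.
The integral becomes 2·∫ exp(u) du from 0 to 3, with antiderivative 2*exp(u).
Back in v: F(v) = 2*exp(3*v).
Then F(1) - F(0) = (2*exp(3)) - (2) = -2 + 2*exp(3).

-2 + 2*exp(3)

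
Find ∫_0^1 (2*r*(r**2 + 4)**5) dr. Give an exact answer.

Let u = r**2 + 4, so du = 2*r dr. When r = 0, u = 4; when r = 1, u = 5.
The integral becomes ∫ u**5 du from 4 to 5, with antiderivative u**6/6.
Back in r: F(r) = (r**2 + 4)**6/6.
Then F(1) - F(0) = (15625/6) - (2048/3) = 3843/2.

3843/2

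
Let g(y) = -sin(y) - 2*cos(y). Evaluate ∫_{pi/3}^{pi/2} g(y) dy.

An antiderivative is F(y) = -2*sin(y) + cos(y).
Then F(pi/2) - F(pi/3) = (-2) - (1/2 - sqrt(3)) = -5/2 + sqrt(3).

-5/2 + sqrt(3)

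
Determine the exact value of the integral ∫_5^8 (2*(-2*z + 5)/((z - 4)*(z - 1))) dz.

-log(49)

Factor the denominator: z**2 - 5*z + 4 = (z - 1)(z - 4).
Partial fractions: 2*(-2*z + 5)/((z - 4)*(z - 1)) = -2/(z - 1) - 2/(z - 4).
An antiderivative is F(z) = -2*log(z - 4) - 2*log(z - 1).
Then F(8) - F(5) = (-2*log(7) - 4*log(2)) - (-log(16)) = -log(49).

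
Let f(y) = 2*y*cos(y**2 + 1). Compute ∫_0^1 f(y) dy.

Let u = y**2 + 1, so du = 2*y dy. When y = 0, u = 1; when y = 1, u = 2.
The integral becomes ∫ cos(u) du from 1 to 2, with antiderivative sin(u).
Back in y: F(y) = sin(y**2 + 1).
Then F(1) - F(0) = (sin(2)) - (sin(1)) = -sin(1) + sin(2).

-sin(1) + sin(2)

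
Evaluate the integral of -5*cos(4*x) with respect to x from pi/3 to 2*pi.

-5*sqrt(3)/8

An antiderivative is F(x) = -5*sin(4*x)/4.
Then F(2*pi) - F(pi/3) = (0) - (5*sqrt(3)/8) = -5*sqrt(3)/8.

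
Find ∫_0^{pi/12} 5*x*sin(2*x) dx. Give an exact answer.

Integrate by parts once (u = x, dv = 5*sin(2*x) dx).
An antiderivative is F(x) = -5*x*cos(2*x)/2 + 5*sin(2*x)/4.
Then F(pi/12) - F(0) = (-5*sqrt(3)*pi/48 + 5/8) - (0) = -5*sqrt(3)*pi/48 + 5/8.

-5*sqrt(3)*pi/48 + 5/8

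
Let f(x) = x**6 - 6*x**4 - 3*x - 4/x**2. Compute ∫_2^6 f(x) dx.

3216196/105

By the power rule, an antiderivative is F(x) = x**7/7 - 6*x**5/5 - 3*x**2/2 + 4/x.
Then F(6) - F(2) = (3213664/105) - (-844/35) = 3216196/105.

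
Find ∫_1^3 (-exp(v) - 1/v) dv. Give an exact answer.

An antiderivative is F(v) = -exp(v) - log(v).
Then F(3) - F(1) = (-exp(3) - log(3)) - (-exp(1)) = -exp(3) - log(3) + exp(1).

-exp(3) - log(3) + exp(1)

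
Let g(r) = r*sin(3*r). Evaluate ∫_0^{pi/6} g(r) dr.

Integrate by parts once (u = r, dv = sin(3*r) dr).
An antiderivative is F(r) = -r*cos(3*r)/3 + sin(3*r)/9.
Then F(pi/6) - F(0) = (1/9) - (0) = 1/9.

1/9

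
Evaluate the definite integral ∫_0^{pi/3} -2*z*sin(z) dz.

-sqrt(3) + pi/3

Integrate by parts once (u = z, dv = -2*sin(z) dz).
An antiderivative is F(z) = 2*z*cos(z) - 2*sin(z).
Then F(pi/3) - F(0) = (-sqrt(3) + pi/3) - (0) = -sqrt(3) + pi/3.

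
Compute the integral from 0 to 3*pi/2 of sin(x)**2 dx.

Use the identity sin^2(x) = (1 - cos(2*x))/2.
An antiderivative is F(x) = x/2 - sin(2*x)/4.
Then F(3*pi/2) - F(0) = (3*pi/4) - (0) = 3*pi/4.

3*pi/4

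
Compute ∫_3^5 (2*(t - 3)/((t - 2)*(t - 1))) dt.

Factor the denominator: t**2 - 3*t + 2 = (t - 1)(t - 2).
Partial fractions: 2*(t - 3)/((t - 2)*(t - 1)) = 4/(t - 1) - 2/(t - 2).
An antiderivative is F(t) = -2*log(t - 2) + 4*log(t - 1).
Then F(5) - F(3) = (-2*log(3) + 8*log(2)) - (log(16)) = log(16/9).

log(16/9)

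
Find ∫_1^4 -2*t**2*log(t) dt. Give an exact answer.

Integrate by parts once (u = ln t, dv = -2*t**2 dt).
An antiderivative is F(t) = -2*t**3*(3*log(t) - 1)/9.
Then F(4) - F(1) = (128/9 - 256*log(2)/3) - (2/9) = 14 - 256*log(2)/3.

14 - 256*log(2)/3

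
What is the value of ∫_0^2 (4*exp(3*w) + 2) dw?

An antiderivative is F(w) = 4*exp(3*w)/3 + 2*w.
Then F(2) - F(0) = (4 + 4*exp(6)/3) - (4/3) = 8/3 + 4*exp(6)/3.

8/3 + 4*exp(6)/3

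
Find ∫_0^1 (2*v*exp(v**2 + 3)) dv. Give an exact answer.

Let u = v**2 + 3, so du = 2*v dv. When v = 0, u = 3; when v = 1, u = 4.
The integral becomes ∫ exp(u) du from 3 to 4, with antiderivative exp(u).
Back in v: F(v) = exp(v**2 + 3).
Then F(1) - F(0) = (exp(4)) - (exp(3)) = -exp(3) + exp(4).

-exp(3) + exp(4)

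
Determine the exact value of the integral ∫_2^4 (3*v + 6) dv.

30

By the power rule, an antiderivative is F(v) = 3*v**2/2 + 6*v.
Then F(4) - F(2) = (48) - (18) = 30.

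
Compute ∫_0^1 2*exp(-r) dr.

An antiderivative is F(r) = -2*exp(-r).
Then F(1) - F(0) = (-2*exp(-1)) - (-2) = 2 - 2*exp(-1).

2 - 2*exp(-1)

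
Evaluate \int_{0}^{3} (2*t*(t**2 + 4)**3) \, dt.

28305/4

Let u = t**2 + 4, so du = 2*t dt. When t = 0, u = 4; when t = 3, u = 13.
The integral becomes ∫ u**3 du from 4 to 13, with antiderivative u**4/4.
Back in t: F(t) = (t**2 + 4)**4/4.
Then F(3) - F(0) = (28561/4) - (64) = 28305/4.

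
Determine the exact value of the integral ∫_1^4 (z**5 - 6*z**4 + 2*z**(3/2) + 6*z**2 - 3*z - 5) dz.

By the power rule, an antiderivative is F(z) = z**6/6 + 4*z**(5/2)/5 - 6*z**5/5 + 2*z**3 - 3*z**2/2 - 5*z.
Then F(4) - F(1) = (-6548/15) - (-71/15) = -2159/5.

-2159/5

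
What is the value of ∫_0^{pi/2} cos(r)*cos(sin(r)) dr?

sin(1)

Let u = sin(r), so du = cos(r) dr. When r = 0, u = 0; when r = pi/2, u = 1.
The integral becomes ∫ cos(u) du from 0 to 1, with antiderivative sin(u).
Back in r: F(r) = sin(sin(r)).
Then F(pi/2) - F(0) = (sin(1)) - (0) = sin(1).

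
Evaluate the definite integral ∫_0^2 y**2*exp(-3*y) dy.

2/27 - 50*exp(-6)/27

Integrate by parts twice (u = y^2, dv = exp(-3*y) dy).
An antiderivative is F(y) = (-9*y**2 - 6*y - 2)*exp(-3*y)/27.
Then F(2) - F(0) = (-50*exp(-6)/27) - (-2/27) = 2/27 - 50*exp(-6)/27.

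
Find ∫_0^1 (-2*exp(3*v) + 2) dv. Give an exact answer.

8/3 - 2*exp(3)/3

An antiderivative is F(v) = -2*exp(3*v)/3 + 2*v.
Then F(1) - F(0) = (2 - 2*exp(3)/3) - (-2/3) = 8/3 - 2*exp(3)/3.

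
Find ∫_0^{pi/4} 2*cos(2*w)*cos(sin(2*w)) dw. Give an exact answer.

sin(1)

Let u = sin(2*w), so du = 2*cos(2*w) dw. When w = 0, u = 0; when w = pi/4, u = 1.
The integral becomes ∫ cos(u) du from 0 to 1, with antiderivative sin(u).
Back in w: F(w) = sin(sin(2*w)).
Then F(pi/4) - F(0) = (sin(1)) - (0) = sin(1).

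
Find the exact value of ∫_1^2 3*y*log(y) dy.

Integrate by parts once (u = ln y, dv = 3*y dy).
An antiderivative is F(y) = 3*y**2*(2*log(y) - 1)/4.
Then F(2) - F(1) = (-3 + log(64)) - (-3/4) = -9/4 + log(64).

-9/4 + log(64)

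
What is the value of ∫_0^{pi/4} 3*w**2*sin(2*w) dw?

Integrate by parts twice (u = w^2, dv = 3*sin(2*w) dw).
An antiderivative is F(w) = -3*w**2*cos(2*w)/2 + 3*w*sin(2*w)/2 + 3*cos(2*w)/4.
Then F(pi/4) - F(0) = (3*pi/8) - (3/4) = -3/4 + 3*pi/8.

-3/4 + 3*pi/8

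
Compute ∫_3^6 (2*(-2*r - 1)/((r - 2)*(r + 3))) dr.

-log(36)

Factor the denominator: r**2 + r - 6 = (r + 3)(r - 2).
Partial fractions: 2*(-2*r - 1)/((r - 2)*(r + 3)) = -2/(r + 3) - 2/(r - 2).
An antiderivative is F(r) = -2*log(r - 2) - 2*log(r + 3).
Then F(6) - F(3) = (-4*log(3) - 4*log(2)) - (-log(36)) = -log(36).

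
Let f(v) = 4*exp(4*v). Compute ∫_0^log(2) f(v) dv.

15

Let u = exp(v), so du = exp(v) dv. When v = 0, u = 1; when v = log(2), u = 2.
The integral becomes 4·∫ u**3 du from 1 to 2, with antiderivative u**4.
Back in v: F(v) = exp(4*v).
Then F(log(2)) - F(0) = (16) - (1) = 15.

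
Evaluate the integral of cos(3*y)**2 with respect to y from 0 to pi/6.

pi/12

Use the identity cos^2(3*y) = (1 + cos(6*y))/2.
An antiderivative is F(y) = y/2 + sin(6*y)/12.
Then F(pi/6) - F(0) = (pi/12) - (0) = pi/12.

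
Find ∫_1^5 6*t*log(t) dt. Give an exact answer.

Integrate by parts once (u = ln t, dv = 6*t dt).
An antiderivative is F(t) = 3*t**2*(2*log(t) - 1)/2.
Then F(5) - F(1) = (-75/2 + 75*log(5)) - (-3/2) = -36 + 75*log(5).

-36 + 75*log(5)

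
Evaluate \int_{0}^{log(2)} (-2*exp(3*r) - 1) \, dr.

An antiderivative is F(r) = -2*exp(3*r)/3 - r.
Then F(log(2)) - F(0) = (-16/3 - log(2)) - (-2/3) = -14/3 - log(2).

-14/3 - log(2)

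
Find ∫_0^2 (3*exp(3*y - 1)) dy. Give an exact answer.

Let u = 3*y - 1, so du = 3 dy. When y = 0, u = -1; when y = 2, u = 5.
The integral becomes ∫ exp(u) du from -1 to 5, with antiderivative exp(u).
Back in y: F(y) = exp(3*y - 1).
Then F(2) - F(0) = (exp(5)) - (exp(-1)) = -(1 - exp(6))*exp(-1).

-(1 - exp(6))*exp(-1)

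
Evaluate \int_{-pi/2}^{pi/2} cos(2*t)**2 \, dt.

Use the identity cos^2(2*t) = (1 + cos(4*t))/2.
An antiderivative is F(t) = t/2 + sin(4*t)/8.
Then F(pi/2) - F(-pi/2) = (pi/4) - (-pi/4) = pi/2.

pi/2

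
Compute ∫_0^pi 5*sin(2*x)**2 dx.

5*pi/2

Use the identity sin^2(2*x) = (1 - cos(4*x))/2.
An antiderivative is F(x) = 5*x/2 - 5*sin(4*x)/8.
Then F(pi) - F(0) = (5*pi/2) - (0) = 5*pi/2.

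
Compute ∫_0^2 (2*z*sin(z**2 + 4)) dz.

cos(4) - cos(8)

Let u = z**2 + 4, so du = 2*z dz. When z = 0, u = 4; when z = 2, u = 8.
The integral becomes ∫ sin(u) du from 4 to 8, with antiderivative -cos(u).
Back in z: F(z) = -cos(z**2 + 4).
Then F(2) - F(0) = (-cos(8)) - (-cos(4)) = cos(4) - cos(8).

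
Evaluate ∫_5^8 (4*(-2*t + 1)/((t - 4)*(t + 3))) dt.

Factor the denominator: t**2 - t - 12 = (t + 3)(t - 4).
Partial fractions: 4*(-2*t + 1)/((t - 4)*(t + 3)) = -4/(t + 3) - 4/(t - 4).
An antiderivative is F(t) = -4*log(t - 4) - 4*log(t + 3).
Then F(8) - F(5) = (-4*log(11) - 8*log(2)) - (-12*log(2)) = -4*log(11) + 4*log(2).

-4*log(11) + 4*log(2)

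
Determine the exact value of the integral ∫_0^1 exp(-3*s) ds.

-(1 - exp(3))*exp(-3)/3

An antiderivative is F(s) = -exp(-3*s)/3.
Then F(1) - F(0) = (-exp(-3)/3) - (-1/3) = -(1 - exp(3))*exp(-3)/3.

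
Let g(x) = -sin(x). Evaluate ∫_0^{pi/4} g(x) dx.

An antiderivative is F(x) = cos(x).
Then F(pi/4) - F(0) = (sqrt(2)/2) - (1) = -1 + sqrt(2)/2.

-1 + sqrt(2)/2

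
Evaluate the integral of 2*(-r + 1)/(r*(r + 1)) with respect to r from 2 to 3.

Factor the denominator: r**2 + r = (r + 1)r.
Partial fractions: 2*(-r + 1)/(r*(r + 1)) = -4/(r + 1) + 2/r.
An antiderivative is F(r) = 2*log(r) - 4*log(r + 1).
Then F(3) - F(2) = (-8*log(2) + 2*log(3)) - (log(4/81)) = -10*log(2) + 6*log(3).

-10*log(2) + 6*log(3)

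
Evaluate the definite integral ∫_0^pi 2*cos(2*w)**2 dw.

Use the identity cos^2(2*w) = (1 + cos(4*w))/2.
An antiderivative is F(w) = w + sin(4*w)/4.
Then F(pi) - F(0) = (pi) - (0) = pi.

pi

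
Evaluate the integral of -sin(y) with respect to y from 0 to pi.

An antiderivative is F(y) = cos(y).
Then F(pi) - F(0) = (-1) - (1) = -2.

-2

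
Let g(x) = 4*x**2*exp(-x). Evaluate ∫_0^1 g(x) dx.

Integrate by parts twice (u = x^2, dv = 4*exp(-x) dx).
An antiderivative is F(x) = (-4*x**2 - 8*x - 8)*exp(-x).
Then F(1) - F(0) = (-20*exp(-1)) - (-8) = 8 - 20*exp(-1).

8 - 20*exp(-1)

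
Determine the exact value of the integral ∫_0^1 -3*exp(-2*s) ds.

-3/2 + 3*exp(-2)/2

An antiderivative is F(s) = 3*exp(-2*s)/2.
Then F(1) - F(0) = (3*exp(-2)/2) - (3/2) = -3/2 + 3*exp(-2)/2.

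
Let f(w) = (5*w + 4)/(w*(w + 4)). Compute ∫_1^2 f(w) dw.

-4*log(5) + 5*log(2) + 4*log(3)

Factor the denominator: w**2 + 4*w = (w + 4)w.
Partial fractions: (5*w + 4)/(w*(w + 4)) = 4/(w + 4) + 1/w.
An antiderivative is F(w) = log(w) + 4*log(w + 4).
Then F(2) - F(1) = (5*log(2) + 4*log(3)) - (4*log(5)) = -4*log(5) + 5*log(2) + 4*log(3).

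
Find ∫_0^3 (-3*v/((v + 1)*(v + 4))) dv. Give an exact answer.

-4*log(7) + 10*log(2)

Factor the denominator: v**2 + 5*v + 4 = (v + 4)(v + 1).
Partial fractions: -3*v/((v + 1)*(v + 4)) = -4/(v + 4) + 1/(v + 1).
An antiderivative is F(v) = log(v + 1) - 4*log(v + 4).
Then F(3) - F(0) = (-4*log(7) + 2*log(2)) - (-8*log(2)) = -4*log(7) + 10*log(2).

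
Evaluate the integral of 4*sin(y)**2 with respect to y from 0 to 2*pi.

4*pi

Use the identity sin^2(y) = (1 - cos(2*y))/2.
An antiderivative is F(y) = 2*y - sin(2*y).
Then F(2*pi) - F(0) = (4*pi) - (0) = 4*pi.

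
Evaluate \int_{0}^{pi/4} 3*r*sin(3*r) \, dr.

sqrt(2)*(4 + 3*pi)/24

Integrate by parts once (u = r, dv = 3*sin(3*r) dr).
An antiderivative is F(r) = -r*cos(3*r) + sin(3*r)/3.
Then F(pi/4) - F(0) = (sqrt(2)*(4 + 3*pi)/24) - (0) = sqrt(2)*(4 + 3*pi)/24.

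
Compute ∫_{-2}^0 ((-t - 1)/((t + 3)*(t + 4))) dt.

log(9/8)

Factor the denominator: t**2 + 7*t + 12 = (t + 4)(t + 3).
Partial fractions: (-t - 1)/((t + 3)*(t + 4)) = -3/(t + 4) + 2/(t + 3).
An antiderivative is F(t) = 2*log(t + 3) - 3*log(t + 4).
Then F(0) - F(-2) = (log(9/64)) - (-log(8)) = log(9/8).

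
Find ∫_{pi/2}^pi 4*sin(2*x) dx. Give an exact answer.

An antiderivative is F(x) = -2*cos(2*x).
Then F(pi) - F(pi/2) = (-2) - (2) = -4.

-4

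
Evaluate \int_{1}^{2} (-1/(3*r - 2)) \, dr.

-2*log(2)/3

An antiderivative is F(r) = -log(3*r - 2)/3.
Then F(2) - F(1) = (-2*log(2)/3) - (0) = -2*log(2)/3.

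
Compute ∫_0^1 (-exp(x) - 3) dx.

-E - 2

An antiderivative is F(x) = -3*x - exp(x).
Then F(1) - F(0) = (-3 - E) - (-1) = -E - 2.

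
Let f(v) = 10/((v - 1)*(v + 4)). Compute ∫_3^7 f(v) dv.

Factor the denominator: v**2 + 3*v - 4 = (v + 4)(v - 1).
Partial fractions: 10/((v - 1)*(v + 4)) = -2/(v + 4) + 2/(v - 1).
An antiderivative is F(v) = 2*log(v - 1) - 2*log(v + 4).
Then F(7) - F(3) = (-2*log(11) + 2*log(2) + 2*log(3)) - (log(4/49)) = -2*log(11) + 2*log(3) + 2*log(7).

-2*log(11) + 2*log(3) + 2*log(7)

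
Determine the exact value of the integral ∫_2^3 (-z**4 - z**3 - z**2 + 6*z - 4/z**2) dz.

-1009/20

By the power rule, an antiderivative is F(z) = -z**5/5 - z**4/4 - z**3/3 + 3*z**2 + 4/z.
Then F(3) - F(2) = (-2971/60) - (14/15) = -1009/20.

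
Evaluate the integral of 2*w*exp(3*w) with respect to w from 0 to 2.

Integrate by parts once (u = w, dv = 2*exp(3*w) dw).
An antiderivative is F(w) = (6*w - 2)*exp(3*w)/9.
Then F(2) - F(0) = (10*exp(6)/9) - (-2/9) = 2/9 + 10*exp(6)/9.

2/9 + 10*exp(6)/9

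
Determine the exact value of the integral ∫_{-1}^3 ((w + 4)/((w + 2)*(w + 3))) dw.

log(25/3)

Factor the denominator: w**2 + 5*w + 6 = (w + 3)(w + 2).
Partial fractions: (w + 4)/((w + 2)*(w + 3)) = -1/(w + 3) + 2/(w + 2).
An antiderivative is F(w) = 2*log(w + 2) - log(w + 3).
Then F(3) - F(-1) = (log(25/6)) - (-log(2)) = log(25/3).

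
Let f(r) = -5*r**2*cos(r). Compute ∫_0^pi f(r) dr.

Integrate by parts twice (u = r^2, dv = -5*cos(r) dr).
An antiderivative is F(r) = -5*r**2*sin(r) - 10*r*cos(r) + 10*sin(r).
Then F(pi) - F(0) = (10*pi) - (0) = 10*pi.

10*pi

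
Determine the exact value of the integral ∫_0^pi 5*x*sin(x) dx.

Integrate by parts once (u = x, dv = 5*sin(x) dx).
An antiderivative is F(x) = -5*x*cos(x) + 5*sin(x).
Then F(pi) - F(0) = (5*pi) - (0) = 5*pi.

5*pi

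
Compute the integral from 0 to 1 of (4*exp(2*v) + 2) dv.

2*exp(2)

An antiderivative is F(v) = 2*exp(2*v) + 2*v.
Then F(1) - F(0) = (2 + 2*exp(2)) - (2) = 2*exp(2).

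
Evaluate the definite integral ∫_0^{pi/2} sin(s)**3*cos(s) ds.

Let u = sin(s), so du = cos(s) ds. When s = 0, u = 0; when s = pi/2, u = 1.
The integral becomes ∫ u**3 du from 0 to 1, with antiderivative u**4/4.
Back in s: F(s) = sin(s)**4/4.
Then F(pi/2) - F(0) = (1/4) - (0) = 1/4.

1/4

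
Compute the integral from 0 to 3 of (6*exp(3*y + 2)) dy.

-2*(1 - exp(9))*exp(2)

Let u = 3*y + 2, so du = 3 dy. When y = 0, u = 2; when y = 3, u = 11.
The integral becomes 2·∫ exp(u) du from 2 to 11, with antiderivative 2*exp(u).
Back in y: F(y) = 2*exp(3*y + 2).
Then F(3) - F(0) = (2*exp(11)) - (2*exp(2)) = -2*(1 - exp(9))*exp(2).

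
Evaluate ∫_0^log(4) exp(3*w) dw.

21

Let u = exp(w), so du = exp(w) dw. When w = 0, u = 1; when w = log(4), u = 4.
The integral becomes ∫ u**2 du from 1 to 4, with antiderivative u**3/3.
Back in w: F(w) = exp(3*w)/3.
Then F(log(4)) - F(0) = (64/3) - (1/3) = 21.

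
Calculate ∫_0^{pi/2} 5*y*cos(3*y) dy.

-5*pi/6 - 5/9

Integrate by parts once (u = y, dv = 5*cos(3*y) dy).
An antiderivative is F(y) = 5*y*sin(3*y)/3 + 5*cos(3*y)/9.
Then F(pi/2) - F(0) = (-5*pi/6) - (5/9) = -5*pi/6 - 5/9.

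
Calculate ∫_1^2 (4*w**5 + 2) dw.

By the power rule, an antiderivative is F(w) = 2*w**6/3 + 2*w.
Then F(2) - F(1) = (140/3) - (8/3) = 44.

44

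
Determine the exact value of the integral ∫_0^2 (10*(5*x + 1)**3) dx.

Let u = 5*x + 1, so du = 5 dx. When x = 0, u = 1; when x = 2, u = 11.
The integral becomes 2·∫ u**3 du from 1 to 11, with antiderivative u**4/2.
Back in x: F(x) = (5*x + 1)**4/2.
Then F(2) - F(0) = (14641/2) - (1/2) = 7320.

7320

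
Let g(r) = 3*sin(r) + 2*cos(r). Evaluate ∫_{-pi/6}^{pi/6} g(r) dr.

An antiderivative is F(r) = 2*sin(r) - 3*cos(r).
Then F(pi/6) - F(-pi/6) = (1 - 3*sqrt(3)/2) - (-3*sqrt(3)/2 - 1) = 2.

2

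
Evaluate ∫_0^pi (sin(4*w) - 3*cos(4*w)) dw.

0

An antiderivative is F(w) = -3*sin(4*w)/4 - cos(4*w)/4.
Then F(pi) - F(0) = (-1/4) - (-1/4) = 0.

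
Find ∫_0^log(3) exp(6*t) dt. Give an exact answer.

364/3

Let u = exp(t), so du = exp(t) dt. When t = 0, u = 1; when t = log(3), u = 3.
The integral becomes ∫ u**5 du from 1 to 3, with antiderivative u**6/6.
Back in t: F(t) = exp(6*t)/6.
Then F(log(3)) - F(0) = (243/2) - (1/6) = 364/3.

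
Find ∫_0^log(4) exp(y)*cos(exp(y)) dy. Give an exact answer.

-sin(1) + sin(4)

Let u = exp(y), so du = exp(y) dy. When y = 0, u = 1; when y = log(4), u = 4.
The integral becomes ∫ cos(u) du from 1 to 4, with antiderivative sin(u).
Back in y: F(y) = sin(exp(y)).
Then F(log(4)) - F(0) = (sin(4)) - (sin(1)) = -sin(1) + sin(4).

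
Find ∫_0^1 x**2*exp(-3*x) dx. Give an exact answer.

Integrate by parts twice (u = x^2, dv = exp(-3*x) dx).
An antiderivative is F(x) = (-9*x**2 - 6*x - 2)*exp(-3*x)/27.
Then F(1) - F(0) = (-17*exp(-3)/27) - (-2/27) = 2/27 - 17*exp(-3)/27.

2/27 - 17*exp(-3)/27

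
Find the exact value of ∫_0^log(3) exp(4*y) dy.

20

Let u = exp(y), so du = exp(y) dy. When y = 0, u = 1; when y = log(3), u = 3.
The integral becomes ∫ u**3 du from 1 to 3, with antiderivative u**4/4.
Back in y: F(y) = exp(4*y)/4.
Then F(log(3)) - F(0) = (81/4) - (1/4) = 20.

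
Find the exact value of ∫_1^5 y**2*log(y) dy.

Integrate by parts once (u = ln y, dv = y**2 dy).
An antiderivative is F(y) = y**3*(3*log(y) - 1)/9.
Then F(5) - F(1) = (-125/9 + 125*log(5)/3) - (-1/9) = -124/9 + 125*log(5)/3.

-124/9 + 125*log(5)/3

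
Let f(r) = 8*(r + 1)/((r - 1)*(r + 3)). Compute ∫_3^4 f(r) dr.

-8*log(2) + 4*log(7)

Factor the denominator: r**2 + 2*r - 3 = (r + 3)(r - 1).
Partial fractions: 8*(r + 1)/((r - 1)*(r + 3)) = 4/(r + 3) + 4/(r - 1).
An antiderivative is F(r) = 4*log(r - 1) + 4*log(r + 3).
Then F(4) - F(3) = (4*log(3) + 4*log(7)) - (4*log(3) + 8*log(2)) = -8*log(2) + 4*log(7).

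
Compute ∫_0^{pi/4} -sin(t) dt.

-1 + sqrt(2)/2

An antiderivative is F(t) = cos(t).
Then F(pi/4) - F(0) = (sqrt(2)/2) - (1) = -1 + sqrt(2)/2.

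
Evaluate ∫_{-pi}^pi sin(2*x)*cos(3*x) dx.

Use the identity sin(2*x)cos(3*x) = [sin(5*x) + sin(-x)]/2.
An antiderivative is F(x) = cos(x)/2 - cos(5*x)/10.
Then F(pi) - F(-pi) = (-2/5) - (-2/5) = 0.

0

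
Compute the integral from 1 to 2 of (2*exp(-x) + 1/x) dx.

An antiderivative is F(x) = log(x) - 2*exp(-x).
Then F(2) - F(1) = (-2*exp(-2) + log(2)) - (-2*exp(-1)) = -2*exp(-2) + log(2) + 2*exp(-1).

-2*exp(-2) + log(2) + 2*exp(-1)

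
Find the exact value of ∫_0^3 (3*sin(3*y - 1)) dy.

-cos(8) + cos(1)

Let u = 3*y - 1, so du = 3 dy. When y = 0, u = -1; when y = 3, u = 8.
The integral becomes ∫ sin(u) du from -1 to 8, with antiderivative -cos(u).
Back in y: F(y) = -cos(3*y - 1).
Then F(3) - F(0) = (-cos(8)) - (-cos(1)) = -cos(8) + cos(1).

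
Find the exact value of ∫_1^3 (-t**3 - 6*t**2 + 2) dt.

-68

By the power rule, an antiderivative is F(t) = -t**4/4 - 2*t**3 + 2*t.
Then F(3) - F(1) = (-273/4) - (-1/4) = -68.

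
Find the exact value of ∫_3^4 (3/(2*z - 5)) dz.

3*log(3)/2

An antiderivative is F(z) = 3*log(2*z - 5)/2.
Then F(4) - F(3) = (3*log(3)/2) - (0) = 3*log(3)/2.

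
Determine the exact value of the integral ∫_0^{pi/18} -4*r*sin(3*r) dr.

Integrate by parts once (u = r, dv = -4*sin(3*r) dr).
An antiderivative is F(r) = 4*r*cos(3*r)/3 - 4*sin(3*r)/9.
Then F(pi/18) - F(0) = (-2/9 + sqrt(3)*pi/27) - (0) = -2/9 + sqrt(3)*pi/27.

-2/9 + sqrt(3)*pi/27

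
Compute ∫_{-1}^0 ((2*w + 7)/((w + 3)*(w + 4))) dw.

Factor the denominator: w**2 + 7*w + 12 = (w + 4)(w + 3).
Partial fractions: (2*w + 7)/((w + 3)*(w + 4)) = 1/(w + 4) + 1/(w + 3).
An antiderivative is F(w) = log(w + 3) + log(w + 4).
Then F(0) - F(-1) = (log(12)) - (log(6)) = log(2).

log(2)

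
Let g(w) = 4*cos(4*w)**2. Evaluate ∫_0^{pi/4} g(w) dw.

Use the identity cos^2(4*w) = (1 + cos(8*w))/2.
An antiderivative is F(w) = 2*w + sin(8*w)/4.
Then F(pi/4) - F(0) = (pi/2) - (0) = pi/2.

pi/2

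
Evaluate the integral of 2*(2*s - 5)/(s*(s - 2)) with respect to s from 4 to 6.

Factor the denominator: s**2 - 2*s = s(s - 2).
Partial fractions: 2*(2*s - 5)/(s*(s - 2)) = 5/s - 1/(s - 2).
An antiderivative is F(s) = 5*log(s) - log(s - 2).
Then F(6) - F(4) = (3*log(2) + 5*log(3)) - (9*log(2)) = -6*log(2) + 5*log(3).

-6*log(2) + 5*log(3)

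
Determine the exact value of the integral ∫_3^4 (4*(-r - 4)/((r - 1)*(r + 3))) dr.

-6*log(3) + log(7) + 4*log(2)

Factor the denominator: r**2 + 2*r - 3 = (r + 3)(r - 1).
Partial fractions: 4*(-r - 4)/((r - 1)*(r + 3)) = 1/(r + 3) - 5/(r - 1).
An antiderivative is F(r) = -5*log(r - 1) + log(r + 3).
Then F(4) - F(3) = (-5*log(3) + log(7)) - (log(3/16)) = -6*log(3) + log(7) + 4*log(2).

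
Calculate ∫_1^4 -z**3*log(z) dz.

255/16 - 128*log(2)

Integrate by parts once (u = ln z, dv = -z**3 dz).
An antiderivative is F(z) = -z**4*(4*log(z) - 1)/16.
Then F(4) - F(1) = (16 - 128*log(2)) - (1/16) = 255/16 - 128*log(2).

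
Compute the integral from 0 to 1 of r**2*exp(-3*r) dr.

2/27 - 17*exp(-3)/27

Integrate by parts twice (u = r^2, dv = exp(-3*r) dr).
An antiderivative is F(r) = (-9*r**2 - 6*r - 2)*exp(-3*r)/27.
Then F(1) - F(0) = (-17*exp(-3)/27) - (-2/27) = 2/27 - 17*exp(-3)/27.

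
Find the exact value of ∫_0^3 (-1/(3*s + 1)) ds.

-log(10)/3

An antiderivative is F(s) = -log(3*s + 1)/3.
Then F(3) - F(0) = (-log(10)/3) - (0) = -log(10)/3.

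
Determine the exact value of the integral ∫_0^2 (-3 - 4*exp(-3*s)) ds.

-22/3 + 4*exp(-6)/3

An antiderivative is F(s) = -3*s + 4*exp(-3*s)/3.
Then F(2) - F(0) = (-6 + 4*exp(-6)/3) - (4/3) = -22/3 + 4*exp(-6)/3.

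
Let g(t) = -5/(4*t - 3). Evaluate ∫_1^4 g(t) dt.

An antiderivative is F(t) = -5*log(4*t - 3)/4.
Then F(4) - F(1) = (-5*log(13)/4) - (0) = -5*log(13)/4.

-5*log(13)/4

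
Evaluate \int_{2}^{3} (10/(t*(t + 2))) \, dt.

-5*log(5) + 5*log(2) + 5*log(3)

Factor the denominator: t**2 + 2*t = (t + 2)t.
Partial fractions: 10/(t*(t + 2)) = -5/(t + 2) + 5/t.
An antiderivative is F(t) = 5*log(t) - 5*log(t + 2).
Then F(3) - F(2) = (-5*log(5) + 5*log(3)) - (-log(32)) = -5*log(5) + 5*log(2) + 5*log(3).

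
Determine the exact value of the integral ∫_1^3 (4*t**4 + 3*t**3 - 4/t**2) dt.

3764/15

By the power rule, an antiderivative is F(t) = 4*t**5/5 + 3*t**4/4 + 4/t.
Then F(3) - F(1) = (15389/60) - (111/20) = 3764/15.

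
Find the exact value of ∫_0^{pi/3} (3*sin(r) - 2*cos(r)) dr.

3/2 - sqrt(3)

An antiderivative is F(r) = -2*sin(r) - 3*cos(r).
Then F(pi/3) - F(0) = (-sqrt(3) - 3/2) - (-3) = 3/2 - sqrt(3).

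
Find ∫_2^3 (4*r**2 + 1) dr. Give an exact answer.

79/3

By the power rule, an antiderivative is F(r) = 4*r**3/3 + r.
Then F(3) - F(2) = (39) - (38/3) = 79/3.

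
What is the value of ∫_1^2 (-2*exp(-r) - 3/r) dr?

-3*log(2) - 2*exp(-1) + 2*exp(-2)

An antiderivative is F(r) = -3*log(r) + 2*exp(-r).
Then F(2) - F(1) = (-3*log(2) + 2*exp(-2)) - (2*exp(-1)) = -3*log(2) - 2*exp(-1) + 2*exp(-2).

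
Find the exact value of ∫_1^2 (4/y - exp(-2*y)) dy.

(-exp(2) + 1 + 8*exp(4)*log(2))*exp(-4)/2

An antiderivative is F(y) = 4*log(y) + exp(-2*y)/2.
Then F(2) - F(1) = (exp(-4)/2 + 4*log(2)) - (exp(-2)/2) = (-exp(2) + 1 + 8*exp(4)*log(2))*exp(-4)/2.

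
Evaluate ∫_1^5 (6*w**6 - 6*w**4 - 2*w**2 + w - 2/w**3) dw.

33150076/525

By the power rule, an antiderivative is F(w) = 6*w**7/7 - 6*w**5/5 - 2*w**3/3 + w**2/2 + w**(-2).
Then F(5) - F(1) = (66300667/1050) - (103/210) = 33150076/525.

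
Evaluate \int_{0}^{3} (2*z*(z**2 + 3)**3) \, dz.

Let u = z**2 + 3, so du = 2*z dz. When z = 0, u = 3; when z = 3, u = 12.
The integral becomes ∫ u**3 du from 3 to 12, with antiderivative u**4/4.
Back in z: F(z) = (z**2 + 3)**4/4.
Then F(3) - F(0) = (5184) - (81/4) = 20655/4.

20655/4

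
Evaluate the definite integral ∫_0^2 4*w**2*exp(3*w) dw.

-8/27 + 104*exp(6)/27

Integrate by parts twice (u = w^2, dv = 4*exp(3*w) dw).
An antiderivative is F(w) = (36*w**2 - 24*w + 8)*exp(3*w)/27.
Then F(2) - F(0) = (104*exp(6)/27) - (8/27) = -8/27 + 104*exp(6)/27.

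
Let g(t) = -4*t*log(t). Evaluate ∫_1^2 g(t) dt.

3 - 8*log(2)

Integrate by parts once (u = ln t, dv = -4*t dt).
An antiderivative is F(t) = -t**2*(2*log(t) - 1).
Then F(2) - F(1) = (4 - 8*log(2)) - (1) = 3 - 8*log(2).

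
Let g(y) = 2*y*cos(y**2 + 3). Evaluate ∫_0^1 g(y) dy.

Let u = y**2 + 3, so du = 2*y dy. When y = 0, u = 3; when y = 1, u = 4.
The integral becomes ∫ cos(u) du from 3 to 4, with antiderivative sin(u).
Back in y: F(y) = sin(y**2 + 3).
Then F(1) - F(0) = (sin(4)) - (sin(3)) = sin(4) - sin(3).

sin(4) - sin(3)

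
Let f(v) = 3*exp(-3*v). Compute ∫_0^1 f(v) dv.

An antiderivative is F(v) = -exp(-3*v).
Then F(1) - F(0) = (-exp(-3)) - (-1) = 1 - exp(-3).

1 - exp(-3)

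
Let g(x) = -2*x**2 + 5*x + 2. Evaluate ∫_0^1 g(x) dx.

By the power rule, an antiderivative is F(x) = -2*x**3/3 + 5*x**2/2 + 2*x.
Then F(1) - F(0) = (23/6) - (0) = 23/6.

23/6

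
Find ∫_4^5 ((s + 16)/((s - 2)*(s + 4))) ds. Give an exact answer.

log(8/3)

Factor the denominator: s**2 + 2*s - 8 = (s + 4)(s - 2).
Partial fractions: (s + 16)/((s - 2)*(s + 4)) = -2/(s + 4) + 3/(s - 2).
An antiderivative is F(s) = 3*log(s - 2) - 2*log(s + 4).
Then F(5) - F(4) = (-log(3)) - (-log(8)) = log(8/3).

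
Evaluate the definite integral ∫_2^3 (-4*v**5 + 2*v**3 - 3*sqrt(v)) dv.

By the power rule, an antiderivative is F(v) = -2*v**6/3 + v**4/2 - 2*v**(3/2).
Then F(3) - F(2) = (-891/2 - 6*sqrt(3)) - (-104/3 - 4*sqrt(2)) = -2465/6 - 6*sqrt(3) + 4*sqrt(2).

-2465/6 - 6*sqrt(3) + 4*sqrt(2)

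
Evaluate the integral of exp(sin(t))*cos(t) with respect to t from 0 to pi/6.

Let u = sin(t), so du = cos(t) dt. When t = 0, u = 0; when t = pi/6, u = 1/2.
The integral becomes ∫ exp(u) du from 0 to 1/2, with antiderivative exp(u).
Back in t: F(t) = exp(sin(t)).
Then F(pi/6) - F(0) = (exp(1/2)) - (1) = -1 + exp(1/2).

-1 + exp(1/2)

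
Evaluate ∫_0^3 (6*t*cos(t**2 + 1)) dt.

-3*sin(1) + 3*sin(10)

Let u = t**2 + 1, so du = 2*t dt. When t = 0, u = 1; when t = 3, u = 10.
The integral becomes 3·∫ cos(u) du from 1 to 10, with antiderivative 3*sin(u).
Back in t: F(t) = 3*sin(t**2 + 1).
Then F(3) - F(0) = (3*sin(10)) - (3*sin(1)) = -3*sin(1) + 3*sin(10).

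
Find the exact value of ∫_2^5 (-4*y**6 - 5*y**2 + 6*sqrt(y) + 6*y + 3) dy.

-312849/7 - 8*sqrt(2) + 20*sqrt(5)

By the power rule, an antiderivative is F(y) = -4*y**7/7 + 4*y**(3/2) - 5*y**3/3 + 3*y**2 + 3*y.
Then F(5) - F(2) = (-939985/21 + 20*sqrt(5)) - (-1438/21 + 8*sqrt(2)) = -312849/7 - 8*sqrt(2) + 20*sqrt(5).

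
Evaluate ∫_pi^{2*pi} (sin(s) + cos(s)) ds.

An antiderivative is F(s) = sin(s) - cos(s).
Then F(2*pi) - F(pi) = (-1) - (1) = -2.

-2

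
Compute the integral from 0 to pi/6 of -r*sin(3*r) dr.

Integrate by parts once (u = r, dv = -sin(3*r) dr).
An antiderivative is F(r) = r*cos(3*r)/3 - sin(3*r)/9.
Then F(pi/6) - F(0) = (-1/9) - (0) = -1/9.

-1/9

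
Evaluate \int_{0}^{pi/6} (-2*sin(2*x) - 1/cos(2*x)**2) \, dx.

-sqrt(3)/2 - 1/2

An antiderivative is F(x) = cos(2*x) - tan(2*x)/2.
Then F(pi/6) - F(0) = (1/2 - sqrt(3)/2) - (1) = -sqrt(3)/2 - 1/2.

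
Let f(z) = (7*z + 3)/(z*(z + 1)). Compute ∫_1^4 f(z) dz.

Factor the denominator: z**2 + z = (z + 1)z.
Partial fractions: (7*z + 3)/(z*(z + 1)) = 4/(z + 1) + 3/z.
An antiderivative is F(z) = 3*log(z) + 4*log(z + 1).
Then F(4) - F(1) = (6*log(2) + 4*log(5)) - (log(16)) = 2*log(2) + 4*log(5).

2*log(2) + 4*log(5)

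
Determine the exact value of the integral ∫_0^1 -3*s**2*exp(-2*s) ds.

Integrate by parts twice (u = s^2, dv = -3*exp(-2*s) ds).
An antiderivative is F(s) = (6*s**2 + 6*s + 3)*exp(-2*s)/4.
Then F(1) - F(0) = (15*exp(-2)/4) - (3/4) = -3/4 + 15*exp(-2)/4.

-3/4 + 15*exp(-2)/4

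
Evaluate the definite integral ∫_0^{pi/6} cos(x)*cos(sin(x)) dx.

sin(1/2)

Let u = sin(x), so du = cos(x) dx. When x = 0, u = 0; when x = pi/6, u = 1/2.
The integral becomes ∫ cos(u) du from 0 to 1/2, with antiderivative sin(u).
Back in x: F(x) = sin(sin(x)).
Then F(pi/6) - F(0) = (sin(1/2)) - (0) = sin(1/2).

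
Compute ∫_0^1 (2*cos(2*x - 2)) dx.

sin(2)

Let u = 2*x - 2, so du = 2 dx. When x = 0, u = -2; when x = 1, u = 0.
The integral becomes ∫ cos(u) du from -2 to 0, with antiderivative sin(u).
Back in x: F(x) = sin(2*x - 2).
Then F(1) - F(0) = (0) - (-sin(2)) = sin(2).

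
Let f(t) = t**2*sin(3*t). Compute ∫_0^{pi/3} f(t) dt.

Integrate by parts twice (u = t^2, dv = sin(3*t) dt).
An antiderivative is F(t) = -t**2*cos(3*t)/3 + 2*t*sin(3*t)/9 + 2*cos(3*t)/27.
Then F(pi/3) - F(0) = (-2/27 + pi**2/27) - (2/27) = -4/27 + pi**2/27.

-4/27 + pi**2/27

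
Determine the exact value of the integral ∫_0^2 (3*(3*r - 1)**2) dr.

Let u = 3*r - 1, so du = 3 dr. When r = 0, u = -1; when r = 2, u = 5.
The integral becomes ∫ u**2 du from -1 to 5, with antiderivative u**3/3.
Back in r: F(r) = (3*r - 1)**3/3.
Then F(2) - F(0) = (125/3) - (-1/3) = 42.

42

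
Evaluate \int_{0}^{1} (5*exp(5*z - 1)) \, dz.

-(1 - exp(5))*exp(-1)

Let u = 5*z - 1, so du = 5 dz. When z = 0, u = -1; when z = 1, u = 4.
The integral becomes ∫ exp(u) du from -1 to 4, with antiderivative exp(u).
Back in z: F(z) = exp(5*z - 1).
Then F(1) - F(0) = (exp(4)) - (exp(-1)) = -(1 - exp(5))*exp(-1).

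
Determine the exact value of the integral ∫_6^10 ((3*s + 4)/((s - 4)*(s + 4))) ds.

Factor the denominator: s**2 - 16 = (s + 4)(s - 4).
Partial fractions: (3*s + 4)/((s - 4)*(s + 4)) = 1/(s + 4) + 2/(s - 4).
An antiderivative is F(s) = 2*log(s - 4) + log(s + 4).
Then F(10) - F(6) = (log(7) + 3*log(2) + 2*log(3)) - (log(40)) = log(63/5).

log(63/5)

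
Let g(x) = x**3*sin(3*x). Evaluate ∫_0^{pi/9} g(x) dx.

Integrate by parts 3 times (u = x^3, dv = sin(3*x) dx).
An antiderivative is F(x) = -x**3*cos(3*x)/3 + x**2*sin(3*x)/3 + 2*x*cos(3*x)/9 - 2*sin(3*x)/27.
Then F(pi/9) - F(0) = (-sqrt(3)/27 - pi**3/4374 + sqrt(3)*pi**2/486 + pi/81) - (0) = -sqrt(3)/27 - pi**3/4374 + sqrt(3)*pi**2/486 + pi/81.

-sqrt(3)/27 - pi**3/4374 + sqrt(3)*pi**2/486 + pi/81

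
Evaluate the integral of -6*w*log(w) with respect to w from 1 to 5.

Integrate by parts once (u = ln w, dv = -6*w dw).
An antiderivative is F(w) = -3*w**2*(2*log(w) - 1)/2.
Then F(5) - F(1) = (75/2 - 75*log(5)) - (3/2) = 36 - 75*log(5).

36 - 75*log(5)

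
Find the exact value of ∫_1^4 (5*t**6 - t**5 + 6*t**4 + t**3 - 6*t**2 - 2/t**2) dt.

By the power rule, an antiderivative is F(t) = 5*t**7/7 - t**6/6 + 6*t**5/5 + t**4/4 - 2*t**3 + 2/t.
Then F(4) - F(1) = (2558953/210) - (839/420) = 1705689/140.

1705689/140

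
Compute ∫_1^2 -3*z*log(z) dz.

9/4 - log(64)

Integrate by parts once (u = ln z, dv = -3*z dz).
An antiderivative is F(z) = -3*z**2*(2*log(z) - 1)/4.
Then F(2) - F(1) = (3 - log(64)) - (3/4) = 9/4 - log(64).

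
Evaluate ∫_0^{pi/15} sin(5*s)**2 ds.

Use the identity sin^2(5*s) = (1 - cos(10*s))/2.
An antiderivative is F(s) = s/2 - sin(10*s)/20.
Then F(pi/15) - F(0) = (-sqrt(3)/40 + pi/30) - (0) = -sqrt(3)/40 + pi/30.

-sqrt(3)/40 + pi/30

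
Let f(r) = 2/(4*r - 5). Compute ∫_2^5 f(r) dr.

log(5)/2

An antiderivative is F(r) = log(4*r - 5)/2.
Then F(5) - F(2) = (log(15)/2) - (log(3)/2) = log(5)/2.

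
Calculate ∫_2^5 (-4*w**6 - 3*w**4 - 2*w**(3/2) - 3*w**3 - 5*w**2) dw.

-6590817/140 - 20*sqrt(5) + 16*sqrt(2)/5

By the power rule, an antiderivative is F(w) = -4*w**7/7 - 4*w**(5/2)/5 - 3*w**5/5 - 3*w**4/4 - 5*w**3/3.
Then F(5) - F(2) = (-3964375/84 - 20*sqrt(5)) - (-12356/105 - 16*sqrt(2)/5) = -6590817/140 - 20*sqrt(5) + 16*sqrt(2)/5.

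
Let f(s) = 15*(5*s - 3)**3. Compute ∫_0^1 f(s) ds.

Let u = 5*s - 3, so du = 5 ds. When s = 0, u = -3; when s = 1, u = 2.
The integral becomes 3·∫ u**3 du from -3 to 2, with antiderivative 3*u**4/4.
Back in s: F(s) = 3*(5*s - 3)**4/4.
Then F(1) - F(0) = (12) - (243/4) = -195/4.

-195/4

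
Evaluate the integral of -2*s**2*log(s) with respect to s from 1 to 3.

Integrate by parts once (u = ln s, dv = -2*s**2 ds).
An antiderivative is F(s) = -2*s**3*(3*log(s) - 1)/9.
Then F(3) - F(1) = (6 - 18*log(3)) - (2/9) = 52/9 - 18*log(3).

52/9 - 18*log(3)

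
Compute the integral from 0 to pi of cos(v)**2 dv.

pi/2

Use the identity cos^2(v) = (1 + cos(2*v))/2.
An antiderivative is F(v) = v/2 + sin(2*v)/4.
Then F(pi) - F(0) = (pi/2) - (0) = pi/2.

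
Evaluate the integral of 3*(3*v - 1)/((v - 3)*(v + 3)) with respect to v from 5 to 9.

Factor the denominator: v**2 - 9 = (v + 3)(v - 3).
Partial fractions: 3*(3*v - 1)/((v - 3)*(v + 3)) = 5/(v + 3) + 4/(v - 3).
An antiderivative is F(v) = 4*log(v - 3) + 5*log(v + 3).
Then F(9) - F(5) = (14*log(2) + 9*log(3)) - (19*log(2)) = -5*log(2) + 9*log(3).

-5*log(2) + 9*log(3)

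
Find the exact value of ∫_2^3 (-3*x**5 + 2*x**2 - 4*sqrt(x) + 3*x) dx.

-937/3 - 8*sqrt(3) + 16*sqrt(2)/3

By the power rule, an antiderivative is F(x) = -x**6/2 - 8*x**(3/2)/3 + 2*x**3/3 + 3*x**2/2.
Then F(3) - F(2) = (-333 - 8*sqrt(3)) - (-62/3 - 16*sqrt(2)/3) = -937/3 - 8*sqrt(3) + 16*sqrt(2)/3.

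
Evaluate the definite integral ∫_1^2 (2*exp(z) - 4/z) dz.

-2*exp(1) - 4*log(2) + 2*exp(2)

An antiderivative is F(z) = 2*exp(z) - 4*log(z).
Then F(2) - F(1) = (-log(16) + 2*exp(2)) - (2*exp(1)) = -2*exp(1) - 4*log(2) + 2*exp(2).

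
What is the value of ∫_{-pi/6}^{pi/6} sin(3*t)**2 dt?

pi/6

Use the identity sin^2(3*t) = (1 - cos(6*t))/2.
An antiderivative is F(t) = t/2 - sin(6*t)/12.
Then F(pi/6) - F(-pi/6) = (pi/12) - (-pi/12) = pi/6.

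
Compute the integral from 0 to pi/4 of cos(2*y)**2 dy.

pi/8

Use the identity cos^2(2*y) = (1 + cos(4*y))/2.
An antiderivative is F(y) = y/2 + sin(4*y)/8.
Then F(pi/4) - F(0) = (pi/8) - (0) = pi/8.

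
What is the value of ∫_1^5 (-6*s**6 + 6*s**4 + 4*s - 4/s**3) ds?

By the power rule, an antiderivative is F(s) = -6*s**7/7 + 6*s**5/5 + 2*s**2 + 2/s**2.
Then F(5) - F(1) = (-11053736/175) - (152/35) = -11054496/175.

-11054496/175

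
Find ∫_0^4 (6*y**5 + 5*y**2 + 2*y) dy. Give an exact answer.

By the power rule, an antiderivative is F(y) = y**6 + 5*y**3/3 + y**2.
Then F(4) - F(0) = (12656/3) - (0) = 12656/3.

12656/3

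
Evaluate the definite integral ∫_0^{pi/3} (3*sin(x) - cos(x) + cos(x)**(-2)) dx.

sqrt(3)/2 + 3/2

An antiderivative is F(x) = -sin(x) - 3*cos(x) + tan(x).
Then F(pi/3) - F(0) = (-3/2 + sqrt(3)/2) - (-3) = sqrt(3)/2 + 3/2.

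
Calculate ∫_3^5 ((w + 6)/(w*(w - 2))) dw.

Factor the denominator: w**2 - 2*w = w(w - 2).
Partial fractions: (w + 6)/(w*(w - 2)) = -3/w + 4/(w - 2).
An antiderivative is F(w) = -3*log(w) + 4*log(w - 2).
Then F(5) - F(3) = (-3*log(5) + 4*log(3)) - (-log(27)) = -3*log(5) + 7*log(3).

-3*log(5) + 7*log(3)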